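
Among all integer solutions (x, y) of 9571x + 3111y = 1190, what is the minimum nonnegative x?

gcd(9571, 3111) = 17.
17 divides 1190, so solutions exist.
By Bézout, 9571·(-13) + 3111·(40) = 17.
Scale by 1190/17 = 70: (x₀, y₀) = (-910, 2800).
General solution: x = -910 + 183t, y = 2800 - 563t for integer t.
x ≥ 0: smallest is -910 mod 183 = 5 (at t = 5), with y = -15.

5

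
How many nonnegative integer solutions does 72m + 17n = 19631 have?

16

gcd(72, 17):
  72 = 4·17 + 4
  17 = 4·4 + 1
  4 = 4·1
so gcd(72, 17) = 1.
Back-substitute for Bézout coefficients:
  1 = 17 - 4·4
  ... = 72·(-4) + 17·(17)
Scale by 19631: one solution is (-78524, 333727). Reduce m mod 17: (16, 1087).
General: m = 16 + 17t, n = 1087 - 72t.
m ≥ 0 ⇒ t ≥ 0; n ≥ 0 ⇒ t ≤ 15. So t ∈ [0, 15]: 16 solutions.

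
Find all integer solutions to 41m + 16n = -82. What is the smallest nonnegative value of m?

gcd(41, 16):
  41 = 2*16 + 9
  16 = 1*9 + 7
  9 = 1*7 + 2
  7 = 3*2 + 1
  2 = 2*1
so gcd(41, 16) = 1.
1 divides -82, so solutions exist.
Back-substitute for Bézout coefficients:
  1 = 7 - 3*2
  ... = 41*(-7) + 16*(18)
Scale by -82/1 = -82: (m₀, n₀) = (574, -1476).
General solution: m = 574 + 16t, n = -1476 - 41t for integer t.
m ≥ 0: smallest is 574 mod 16 = 14 (at t = -35), with n = -41.

14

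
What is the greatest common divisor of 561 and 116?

gcd(561, 116):
  561 = 4·116 + 97
  116 = 1·97 + 19
  97 = 5·19 + 2
  19 = 9·2 + 1
  2 = 2·1
so gcd(561, 116) = 1.

1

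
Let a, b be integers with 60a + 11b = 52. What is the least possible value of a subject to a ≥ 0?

gcd(60, 11) = 1.
1 divides 52, so solutions exist.
By Bézout, 60×(-2) + 11×(11) = 1.
Scale by 52/1 = 52: (a₀, b₀) = (-104, 572).
General solution: a = -104 + 11t, b = 572 - 60t for integer t.
a ≥ 0: smallest is -104 mod 11 = 6 (at t = 10), with b = -28.

6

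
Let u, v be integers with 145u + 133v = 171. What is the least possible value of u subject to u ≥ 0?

114

gcd(145, 133):
  145 = 1*133 + 12
  133 = 11*12 + 1
  12 = 12*1
so gcd(145, 133) = 1.
1 divides 171, so solutions exist.
Back-substitute for Bézout coefficients:
  1 = 133 - 11*12
  ... = 145*(-11) + 133*(12)
Scale by 171/1 = 171: (u₀, v₀) = (-1881, 2052).
General solution: u = -1881 + 133t, v = 2052 - 145t for integer t.
u ≥ 0: smallest is -1881 mod 133 = 114 (at t = 15), with v = -123.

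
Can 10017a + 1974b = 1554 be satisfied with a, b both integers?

yes

gcd(10017, 1974):
  10017 = 5×1974 + 147
  1974 = 13×147 + 63
  147 = 2×63 + 21
  63 = 3×21
so gcd(10017, 1974) = 21.
21 divides 1554, so integer solutions exist.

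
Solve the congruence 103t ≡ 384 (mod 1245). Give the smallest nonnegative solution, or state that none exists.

318

gcd(1245, 103):
  1245 = 12×103 + 9
  103 = 11×9 + 4
  9 = 2×4 + 1
  4 = 4×1
so gcd(1245, 103) = 1.
1 divides 384, so solutions exist.
Back-substitute for Bézout coefficients:
  1 = 9 - 2×4
  ... = 103×(-278) + 1245×(23)
So 103×(-278) ≡ 1 (mod 1245); multiply by 384: t ≡ -106752 (mod 1245).
Smallest nonnegative: t = -106752 mod 1245 = 318.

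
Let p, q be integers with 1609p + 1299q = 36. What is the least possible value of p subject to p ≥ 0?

570

gcd(1609, 1299):
  1609 = 1·1299 + 310
  1299 = 4·310 + 59
  310 = 5·59 + 15
  59 = 3·15 + 14
  15 = 1·14 + 1
  14 = 14·1
so gcd(1609, 1299) = 1.
1 divides 36, so solutions exist.
Back-substitute for Bézout coefficients:
  1 = 15 - 1·14
  ... = 1609·(88) + 1299·(-109)
Scale by 36/1 = 36: (p₀, q₀) = (3168, -3924).
General solution: p = 3168 + 1299t, q = -3924 - 1609t for integer t.
p ≥ 0: smallest is 3168 mod 1299 = 570 (at t = -2), with q = -706.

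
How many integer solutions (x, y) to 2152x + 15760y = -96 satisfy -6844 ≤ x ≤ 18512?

gcd(15760, 2152) = 8.
By Bézout, 2152×(249) + 15760×(-34) = 8.
Particular solution: (952, -130).
General solution: x = 952 + 1970t, y = -130 - 269t for integer t.
-6844 ≤ 952 + 1970t ≤ 18512 gives t ∈ [-3, 8], which is 12 values.

12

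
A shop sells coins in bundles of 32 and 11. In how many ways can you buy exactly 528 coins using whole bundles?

2

Need nonnegative integers with 32j + 11k = 528.
gcd(32, 11) = 1, and 32·(-1) + 11·(3) = 1.
So (j₀, k₀) = (-528, 1584); general j = -528 + 11t, k = 1584 - 32t.
j ≥ 0 ⇒ t ≥ 48; k ≥ 0 ⇒ t ≤ 49. That's 2 values of t.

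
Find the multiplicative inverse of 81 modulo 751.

gcd(751, 81) = 1.
By Bézout, 81·(102) + 751·(-11) = 1.
So 81·102 ≡ 1 (mod 751), and 102 mod 751 = 102.

102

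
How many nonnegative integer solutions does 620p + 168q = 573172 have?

gcd(620, 168):
  620 = 3*168 + 116
  168 = 1*116 + 52
  116 = 2*52 + 12
  52 = 4*12 + 4
  12 = 3*4
so gcd(620, 168) = 4.
Back-substitute for Bézout coefficients:
  4 = 52 - 4*12
  ... = 620*(-13) + 168*(48)
Scale by 143293: one solution is (-1862809, 6878064). Reduce p mod 42: (17, 3349).
General: p = 17 + 42t, q = 3349 - 155t.
p ≥ 0 ⇒ t ≥ 0; q ≥ 0 ⇒ t ≤ 21. So t ∈ [0, 21]: 22 solutions.

22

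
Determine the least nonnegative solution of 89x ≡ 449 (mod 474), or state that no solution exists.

37

gcd(474, 89) = 1.
1 divides 449, so solutions exist.
By Bézout, 89×(-229) + 474×(43) = 1.
So 89×(-229) ≡ 1 (mod 474); multiply by 449: x ≡ -102821 (mod 474).
Smallest nonnegative: x = -102821 mod 474 = 37.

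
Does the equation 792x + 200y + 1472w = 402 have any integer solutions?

no

gcd(792, 200):
  792 = 3·200 + 192
  200 = 1·192 + 8
  192 = 24·8
so gcd(792, 200) = 8.
gcd(8, 1472) = 8.
8 does not divide 402 (remainder 2), so no integer solutions.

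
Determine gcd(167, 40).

1

gcd(167, 40):
  167 = 4·40 + 7
  40 = 5·7 + 5
  7 = 1·5 + 2
  5 = 2·2 + 1
  2 = 2·1
so gcd(167, 40) = 1.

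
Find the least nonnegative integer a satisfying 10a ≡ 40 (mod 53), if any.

gcd(53, 10):
  53 = 5×10 + 3
  10 = 3×3 + 1
  3 = 3×1
so gcd(53, 10) = 1.
1 divides 40, so solutions exist.
Back-substitute for Bézout coefficients:
  1 = 10 - 3×3
  ... = 10×(16) + 53×(-3)
So 10×(16) ≡ 1 (mod 53); multiply by 40: a ≡ 640 (mod 53).
Smallest nonnegative: a = 640 mod 53 = 4.

4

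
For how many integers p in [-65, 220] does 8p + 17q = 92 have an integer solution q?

17

gcd(17, 8) = 1  (17 = 2·8 + 1, 8 = 8·1).
Back-substituting, 8·(-2) + 17·(1) = 1.
Scale by 92: particular solution (-184, 92); reduce p mod 17: (3, 4).
General solution: p = 3 + 17t, q = 4 - 8t for integer t.
-65 ≤ 3 + 17t ≤ 220 gives t ∈ [-4, 12], which is 17 values.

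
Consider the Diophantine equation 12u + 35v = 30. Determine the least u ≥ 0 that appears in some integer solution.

gcd(35, 12) = 1  (35 = 2*12 + 11, 12 = 1*11 + 1, 11 = 11*1).
1 divides 30, so solutions exist.
Back-substituting, 12*(3) + 35*(-1) = 1.
Scale by 30/1 = 30: (u₀, v₀) = (90, -30).
General solution: u = 90 + 35t, v = -30 - 12t for integer t.
u ≥ 0: smallest is 90 mod 35 = 20 (at t = -2), with v = -6.

20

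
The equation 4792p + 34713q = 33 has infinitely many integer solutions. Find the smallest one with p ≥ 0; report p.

gcd(34713, 4792) = 1.
1 divides 33, so solutions exist.
By Bézout, 4792·(-3890) + 34713·(537) = 1.
Scale by 33/1 = 33: (p₀, q₀) = (-128370, 17721).
General solution: p = -128370 + 34713t, q = 17721 - 4792t for integer t.
p ≥ 0: smallest is -128370 mod 34713 = 10482 (at t = 4), with q = -1447.

10482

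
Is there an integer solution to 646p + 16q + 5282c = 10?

gcd(646, 16):
  646 = 40*16 + 6
  16 = 2*6 + 4
  6 = 1*4 + 2
  4 = 2*2
so gcd(646, 16) = 2.
gcd(2, 5282) = 2.
2 divides 10, so integer solutions exist.

yes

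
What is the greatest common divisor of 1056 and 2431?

11

gcd(2431, 1056) = 11  (2431 = 2*1056 + 319, 1056 = 3*319 + 99, 319 = 3*99 + 22, 99 = 4*22 + 11, 22 = 2*11).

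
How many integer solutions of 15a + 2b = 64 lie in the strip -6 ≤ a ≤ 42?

25

gcd(15, 2):
  15 = 7×2 + 1
  2 = 2×1
so gcd(15, 2) = 1.
Back-substitute for Bézout coefficients:
  1 = 15 - 7×2
  ... = 15×(1) + 2×(-7)
Scale by 64: particular solution (64, -448); reduce a mod 2: (0, 32).
General solution: a = 0 + 2t, b = 32 - 15t for integer t.
-6 ≤ 0 + 2t ≤ 42 gives t ∈ [-3, 21], which is 25 values.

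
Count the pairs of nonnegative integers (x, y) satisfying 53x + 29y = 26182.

gcd(53, 29) = 1.
By Bézout, 53×(-6) + 29×(11) = 1.
One solution: (1, 901).
General: x = 1 + 29t, y = 901 - 53t.
x ≥ 0 ⇒ t ≥ 0; y ≥ 0 ⇒ t ≤ 17. So t ∈ [0, 17]: 18 solutions.

18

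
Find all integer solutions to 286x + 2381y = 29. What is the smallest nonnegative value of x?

1124

gcd(2381, 286) = 1.
1 divides 29, so solutions exist.
By Bézout, 286·(1024) + 2381·(-123) = 1.
Scale by 29/1 = 29: (x₀, y₀) = (29696, -3567).
General solution: x = 29696 + 2381t, y = -3567 - 286t for integer t.
x ≥ 0: smallest is 29696 mod 2381 = 1124 (at t = -12), with y = -135.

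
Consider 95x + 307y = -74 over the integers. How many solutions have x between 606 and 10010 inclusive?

31

gcd(307, 95) = 1.
By Bézout, 95*(-42) + 307*(13) = 1.
Particular solution: (38, -12).
General solution: x = 38 + 307t, y = -12 - 95t for integer t.
606 ≤ 38 + 307t ≤ 10010 gives t ∈ [2, 32], which is 31 values.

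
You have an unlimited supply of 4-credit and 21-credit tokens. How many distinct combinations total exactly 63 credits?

Need nonnegative integers with 4j + 21k = 63.
gcd(4, 21) = 1, and 4·(-5) + 21·(1) = 1.
So (j₀, k₀) = (-315, 63); general j = -315 + 21t, k = 63 - 4t.
j ≥ 0 ⇒ t ≥ 15; k ≥ 0 ⇒ t ≤ 15. That's 1 value of t.

1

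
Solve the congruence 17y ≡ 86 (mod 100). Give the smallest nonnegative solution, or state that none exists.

58

gcd(100, 17) = 1.
1 divides 86, so solutions exist.
By Bézout, 17×(-47) + 100×(8) = 1.
So 17×(-47) ≡ 1 (mod 100); multiply by 86: y ≡ -4042 (mod 100).
Smallest nonnegative: y = -4042 mod 100 = 58.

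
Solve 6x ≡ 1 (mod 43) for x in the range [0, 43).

gcd(43, 6):
  43 = 7*6 + 1
  6 = 6*1
so gcd(43, 6) = 1.
Back-substitute for Bézout coefficients:
  1 = 43 - 7*6
  ... = 6*(-7) + 43*(1)
So 6*-7 ≡ 1 (mod 43), and -7 mod 43 = 36.

36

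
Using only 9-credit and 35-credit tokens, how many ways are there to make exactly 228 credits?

1

Need nonnegative integers with 9j + 35k = 228.
gcd(9, 35) = 1, and 9·(4) + 35·(-1) = 1.
So (j₀, k₀) = (912, -228); general j = 912 + 35t, k = -228 - 9t.
j ≥ 0 ⇒ t ≥ -26; k ≥ 0 ⇒ t ≤ -26. That's 1 value of t.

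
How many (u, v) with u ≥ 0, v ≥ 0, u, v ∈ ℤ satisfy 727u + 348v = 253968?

1

gcd(727, 348):
  727 = 2×348 + 31
  348 = 11×31 + 7
  31 = 4×7 + 3
  7 = 2×3 + 1
  3 = 3×1
so gcd(727, 348) = 1.
Back-substitute for Bézout coefficients:
  1 = 7 - 2×3
  ... = 727×(-101) + 348×(211)
Scale by 253968: one solution is (-25650768, 53587248). Reduce u mod 348: (312, 78).
General: u = 312 + 348t, v = 78 - 727t.
u ≥ 0 ⇒ t ≥ 0; v ≥ 0 ⇒ t ≤ 0. So t ∈ [0, 0]: 1 solution.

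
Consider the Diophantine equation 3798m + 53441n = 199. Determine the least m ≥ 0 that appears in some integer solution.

49656

gcd(53441, 3798) = 1  (53441 = 14·3798 + 269, 3798 = 14·269 + 32, 269 = 8·32 + 13, 32 = 2·13 + 6, 13 = 2·6 + 1, 6 = 6·1).
1 divides 199, so solutions exist.
Back-substituting, 3798·(-8344) + 53441·(593) = 1.
Scale by 199/1 = 199: (m₀, n₀) = (-1660456, 118007).
General solution: m = -1660456 + 53441t, n = 118007 - 3798t for integer t.
m ≥ 0: smallest is -1660456 mod 53441 = 49656 (at t = 32), with n = -3529.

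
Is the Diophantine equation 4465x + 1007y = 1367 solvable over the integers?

no

gcd(4465, 1007) = 19  (4465 = 4*1007 + 437, 1007 = 2*437 + 133, 437 = 3*133 + 38, 133 = 3*38 + 19, 38 = 2*19).
19 does not divide 1367 (remainder 18), so no integer solutions.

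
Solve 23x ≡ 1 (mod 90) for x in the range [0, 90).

gcd(90, 23) = 1  (90 = 3·23 + 21, 23 = 1·21 + 2, 21 = 10·2 + 1, 2 = 2·1).
Back-substituting, 23·(-43) + 90·(11) = 1.
So 23·-43 ≡ 1 (mod 90), and -43 mod 90 = 47.

47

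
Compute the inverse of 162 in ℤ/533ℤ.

102

gcd(533, 162):
  533 = 3×162 + 47
  162 = 3×47 + 21
  47 = 2×21 + 5
  21 = 4×5 + 1
  5 = 5×1
so gcd(533, 162) = 1.
Back-substitute for Bézout coefficients:
  1 = 21 - 4×5
  ... = 162×(102) + 533×(-31)
So 162×102 ≡ 1 (mod 533), and 102 mod 533 = 102.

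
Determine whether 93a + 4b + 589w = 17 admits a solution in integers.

gcd(93, 4):
  93 = 23*4 + 1
  4 = 4*1
so gcd(93, 4) = 1.
gcd(1, 589) = 1.
1 divides 17, so integer solutions exist.

yes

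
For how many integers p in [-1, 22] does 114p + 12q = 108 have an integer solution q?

12

gcd(114, 12):
  114 = 9·12 + 6
  12 = 2·6
so gcd(114, 12) = 6.
Back-substitute for Bézout coefficients:
  6 = 114 - 9·12
  ... = 114·(1) + 12·(-9)
Scale by 18: particular solution (18, -162); reduce p mod 2: (0, 9).
General solution: p = 0 + 2t, q = 9 - 19t for integer t.
-1 ≤ 0 + 2t ≤ 22 gives t ∈ [0, 11], which is 12 values.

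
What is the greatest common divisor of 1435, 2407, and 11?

1

gcd(2407, 1435):
  2407 = 1*1435 + 972
  1435 = 1*972 + 463
  972 = 2*463 + 46
  463 = 10*46 + 3
  46 = 15*3 + 1
  3 = 3*1
so gcd(2407, 1435) = 1.
gcd(1, 11) = 1.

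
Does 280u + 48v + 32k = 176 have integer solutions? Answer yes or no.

gcd(280, 48) = 8  (280 = 5·48 + 40, 48 = 1·40 + 8, 40 = 5·8).
gcd(8, 32) = 8.
8 divides 176, so integer solutions exist.

yes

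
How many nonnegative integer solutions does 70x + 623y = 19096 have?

gcd(623, 70) = 7.
By Bézout, 70*(9) + 623*(-1) = 7.
One solution: (77, 22).
General: x = 77 + 89t, y = 22 - 10t.
x ≥ 0 ⇒ t ≥ 0; y ≥ 0 ⇒ t ≤ 2. So t ∈ [0, 2]: 3 solutions.

3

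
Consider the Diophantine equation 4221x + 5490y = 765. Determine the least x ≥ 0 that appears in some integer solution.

gcd(5490, 4221):
  5490 = 1*4221 + 1269
  4221 = 3*1269 + 414
  1269 = 3*414 + 27
  414 = 15*27 + 9
  27 = 3*9
so gcd(5490, 4221) = 9.
9 divides 765, so solutions exist.
Back-substitute for Bézout coefficients:
  9 = 414 - 15*27
  ... = 4221*(199) + 5490*(-153)
Scale by 765/9 = 85: (x₀, y₀) = (16915, -13005).
General solution: x = 16915 + 610t, y = -13005 - 469t for integer t.
x ≥ 0: smallest is 16915 mod 610 = 445 (at t = -27), with y = -342.

445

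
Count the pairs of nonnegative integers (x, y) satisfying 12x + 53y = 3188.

5

gcd(53, 12) = 1  (53 = 4*12 + 5, 12 = 2*5 + 2, 5 = 2*2 + 1, 2 = 2*1).
Back-substituting, 12*(-22) + 53*(5) = 1.
Scale by 3188: one solution is (-70136, 15940). Reduce x mod 53: (36, 52).
General: x = 36 + 53t, y = 52 - 12t.
x ≥ 0 ⇒ t ≥ 0; y ≥ 0 ⇒ t ≤ 4. So t ∈ [0, 4]: 5 solutions.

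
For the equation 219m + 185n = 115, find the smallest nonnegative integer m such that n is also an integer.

85

gcd(219, 185):
  219 = 1*185 + 34
  185 = 5*34 + 15
  34 = 2*15 + 4
  15 = 3*4 + 3
  4 = 1*3 + 1
  3 = 3*1
so gcd(219, 185) = 1.
1 divides 115, so solutions exist.
Back-substitute for Bézout coefficients:
  1 = 4 - 1*3
  ... = 219*(49) + 185*(-58)
Scale by 115/1 = 115: (m₀, n₀) = (5635, -6670).
General solution: m = 5635 + 185t, n = -6670 - 219t for integer t.
m ≥ 0: smallest is 5635 mod 185 = 85 (at t = -30), with n = -100.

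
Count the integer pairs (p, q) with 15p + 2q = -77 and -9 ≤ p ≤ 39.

25

gcd(15, 2) = 1.
By Bézout, 15·(1) + 2·(-7) = 1.
Particular solution: (1, -46).
General solution: p = 1 + 2t, q = -46 - 15t for integer t.
-9 ≤ 1 + 2t ≤ 39 gives t ∈ [-5, 19], which is 25 values.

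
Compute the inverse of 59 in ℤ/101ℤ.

gcd(101, 59):
  101 = 1*59 + 42
  59 = 1*42 + 17
  42 = 2*17 + 8
  17 = 2*8 + 1
  8 = 8*1
so gcd(101, 59) = 1.
Back-substitute for Bézout coefficients:
  1 = 17 - 2*8
  ... = 59*(12) + 101*(-7)
So 59*12 ≡ 1 (mod 101), and 12 mod 101 = 12.

12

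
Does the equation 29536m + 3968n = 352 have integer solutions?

yes

gcd(29536, 3968) = 32  (29536 = 7·3968 + 1760, 3968 = 2·1760 + 448, 1760 = 3·448 + 416, 448 = 1·416 + 32, 416 = 13·32).
32 divides 352, so integer solutions exist.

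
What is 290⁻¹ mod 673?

123

gcd(673, 290):
  673 = 2·290 + 93
  290 = 3·93 + 11
  93 = 8·11 + 5
  11 = 2·5 + 1
  5 = 5·1
so gcd(673, 290) = 1.
Back-substitute for Bézout coefficients:
  1 = 11 - 2·5
  ... = 290·(123) + 673·(-53)
So 290·123 ≡ 1 (mod 673), and 123 mod 673 = 123.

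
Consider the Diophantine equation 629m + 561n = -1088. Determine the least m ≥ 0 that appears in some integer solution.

17

gcd(629, 561) = 17  (629 = 1*561 + 68, 561 = 8*68 + 17, 68 = 4*17).
17 divides -1088, so solutions exist.
Back-substituting, 629*(-8) + 561*(9) = 17.
Scale by -1088/17 = -64: (m₀, n₀) = (512, -576).
General solution: m = 512 + 33t, n = -576 - 37t for integer t.
m ≥ 0: smallest is 512 mod 33 = 17 (at t = -15), with n = -21.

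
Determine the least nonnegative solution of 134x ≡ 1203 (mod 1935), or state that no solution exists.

1092

gcd(1935, 134):
  1935 = 14×134 + 59
  134 = 2×59 + 16
  59 = 3×16 + 11
  16 = 1×11 + 5
  11 = 2×5 + 1
  5 = 5×1
so gcd(1935, 134) = 1.
1 divides 1203, so solutions exist.
Back-substitute for Bézout coefficients:
  1 = 11 - 2×5
  ... = 134×(-361) + 1935×(25)
So 134×(-361) ≡ 1 (mod 1935); multiply by 1203: x ≡ -434283 (mod 1935).
Smallest nonnegative: x = -434283 mod 1935 = 1092.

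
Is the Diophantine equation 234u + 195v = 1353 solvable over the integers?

no

gcd(234, 195) = 39.
39 does not divide 1353 (remainder 27), so no integer solutions.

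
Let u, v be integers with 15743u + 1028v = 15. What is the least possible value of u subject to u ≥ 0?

gcd(15743, 1028) = 1  (15743 = 15*1028 + 323, 1028 = 3*323 + 59, 323 = 5*59 + 28, 59 = 2*28 + 3, 28 = 9*3 + 1, 3 = 3*1).
1 divides 15, so solutions exist.
Back-substituting, 15743*(331) + 1028*(-5069) = 1.
Scale by 15/1 = 15: (u₀, v₀) = (4965, -76035).
General solution: u = 4965 + 1028t, v = -76035 - 15743t for integer t.
u ≥ 0: smallest is 4965 mod 1028 = 853 (at t = -4), with v = -13063.

853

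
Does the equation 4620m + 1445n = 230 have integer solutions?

yes

gcd(4620, 1445) = 5  (4620 = 3×1445 + 285, 1445 = 5×285 + 20, 285 = 14×20 + 5, 20 = 4×5).
5 divides 230, so integer solutions exist.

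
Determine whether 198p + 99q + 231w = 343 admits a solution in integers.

no

gcd(198, 99) = 99.
gcd(99, 231) = 33.
33 does not divide 343 (remainder 13), so no integer solutions.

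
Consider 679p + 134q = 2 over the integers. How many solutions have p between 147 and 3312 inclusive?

gcd(679, 134):
  679 = 5×134 + 9
  134 = 14×9 + 8
  9 = 1×8 + 1
  8 = 8×1
so gcd(679, 134) = 1.
Back-substitute for Bézout coefficients:
  1 = 9 - 1×8
  ... = 679×(15) + 134×(-76)
Scale by 2: particular solution (30, -152); reduce p mod 134: (30, -152).
General solution: p = 30 + 134t, q = -152 - 679t for integer t.
147 ≤ 30 + 134t ≤ 3312 gives t ∈ [1, 24], which is 24 values.

24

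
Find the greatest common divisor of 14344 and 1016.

gcd(14344, 1016):
  14344 = 14·1016 + 120
  1016 = 8·120 + 56
  120 = 2·56 + 8
  56 = 7·8
so gcd(14344, 1016) = 8.

8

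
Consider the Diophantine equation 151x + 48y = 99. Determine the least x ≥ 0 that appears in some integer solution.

21

gcd(151, 48):
  151 = 3·48 + 7
  48 = 6·7 + 6
  7 = 1·6 + 1
  6 = 6·1
so gcd(151, 48) = 1.
1 divides 99, so solutions exist.
Back-substitute for Bézout coefficients:
  1 = 7 - 1·6
  ... = 151·(7) + 48·(-22)
Scale by 99/1 = 99: (x₀, y₀) = (693, -2178).
General solution: x = 693 + 48t, y = -2178 - 151t for integer t.
x ≥ 0: smallest is 693 mod 48 = 21 (at t = -14), with y = -64.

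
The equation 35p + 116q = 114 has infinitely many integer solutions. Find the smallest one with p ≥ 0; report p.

gcd(116, 35) = 1.
1 divides 114, so solutions exist.
By Bézout, 35·(-53) + 116·(16) = 1.
Scale by 114/1 = 114: (p₀, q₀) = (-6042, 1824).
General solution: p = -6042 + 116t, q = 1824 - 35t for integer t.
p ≥ 0: smallest is -6042 mod 116 = 106 (at t = 53), with q = -31.

106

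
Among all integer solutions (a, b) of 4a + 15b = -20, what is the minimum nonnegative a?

gcd(15, 4):
  15 = 3*4 + 3
  4 = 1*3 + 1
  3 = 3*1
so gcd(15, 4) = 1.
1 divides -20, so solutions exist.
Back-substitute for Bézout coefficients:
  1 = 4 - 1*3
  ... = 4*(4) + 15*(-1)
Scale by -20/1 = -20: (a₀, b₀) = (-80, 20).
General solution: a = -80 + 15t, b = 20 - 4t for integer t.
a ≥ 0: smallest is -80 mod 15 = 10 (at t = 6), with b = -4.

10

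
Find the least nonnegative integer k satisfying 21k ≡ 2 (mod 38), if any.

20

gcd(38, 21) = 1  (38 = 1·21 + 17, 21 = 1·17 + 4, 17 = 4·4 + 1, 4 = 4·1).
1 divides 2, so solutions exist.
Back-substituting, 21·(-9) + 38·(5) = 1.
So 21·(-9) ≡ 1 (mod 38); multiply by 2: k ≡ -18 (mod 38).
Smallest nonnegative: k = -18 mod 38 = 20.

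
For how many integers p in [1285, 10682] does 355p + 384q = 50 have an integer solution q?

gcd(384, 355) = 1.
By Bézout, 355*(-53) + 384*(49) = 1.
Particular solution: (38, -35).
General solution: p = 38 + 384t, q = -35 - 355t for integer t.
1285 ≤ 38 + 384t ≤ 10682 gives t ∈ [4, 27], which is 24 values.

24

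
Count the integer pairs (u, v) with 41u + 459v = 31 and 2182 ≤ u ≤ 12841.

24

gcd(459, 41):
  459 = 11*41 + 8
  41 = 5*8 + 1
  8 = 8*1
so gcd(459, 41) = 1.
Back-substitute for Bézout coefficients:
  1 = 41 - 5*8
  ... = 41*(56) + 459*(-5)
Scale by 31: particular solution (1736, -155); reduce u mod 459: (359, -32).
General solution: u = 359 + 459t, v = -32 - 41t for integer t.
2182 ≤ 359 + 459t ≤ 12841 gives t ∈ [4, 27], which is 24 values.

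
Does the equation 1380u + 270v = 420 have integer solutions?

gcd(1380, 270) = 30.
30 divides 420, so integer solutions exist.

yes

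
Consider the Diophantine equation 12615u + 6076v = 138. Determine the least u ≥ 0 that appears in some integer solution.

3806

gcd(12615, 6076) = 1.
1 divides 138, so solutions exist.
By Bézout, 12615*(-853) + 6076*(1771) = 1.
Scale by 138/1 = 138: (u₀, v₀) = (-117714, 244398).
General solution: u = -117714 + 6076t, v = 244398 - 12615t for integer t.
u ≥ 0: smallest is -117714 mod 6076 = 3806 (at t = 20), with v = -7902.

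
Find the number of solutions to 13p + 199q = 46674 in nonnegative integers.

gcd(199, 13):
  199 = 15·13 + 4
  13 = 3·4 + 1
  4 = 4·1
so gcd(199, 13) = 1.
Back-substitute for Bézout coefficients:
  1 = 13 - 3·4
  ... = 13·(46) + 199·(-3)
Scale by 46674: one solution is (2147004, -140022). Reduce p mod 199: (192, 222).
General: p = 192 + 199t, q = 222 - 13t.
p ≥ 0 ⇒ t ≥ 0; q ≥ 0 ⇒ t ≤ 17. So t ∈ [0, 17]: 18 solutions.

18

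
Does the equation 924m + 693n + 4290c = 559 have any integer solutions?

gcd(924, 693) = 231  (924 = 1×693 + 231, 693 = 3×231).
gcd(231, 4290) = 33.
33 does not divide 559 (remainder 31), so no integer solutions.

no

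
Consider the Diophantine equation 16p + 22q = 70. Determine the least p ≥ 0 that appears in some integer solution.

3

gcd(22, 16):
  22 = 1·16 + 6
  16 = 2·6 + 4
  6 = 1·4 + 2
  4 = 2·2
so gcd(22, 16) = 2.
2 divides 70, so solutions exist.
Back-substitute for Bézout coefficients:
  2 = 6 - 1·4
  ... = 16·(-4) + 22·(3)
Scale by 70/2 = 35: (p₀, q₀) = (-140, 105).
General solution: p = -140 + 11t, q = 105 - 8t for integer t.
p ≥ 0: smallest is -140 mod 11 = 3 (at t = 13), with q = 1.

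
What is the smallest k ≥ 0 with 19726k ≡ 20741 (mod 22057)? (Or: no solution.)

gcd(22057, 19726) = 7.
7 divides 20741, so solutions exist.
By Bézout, 19726*(-757) + 22057*(677) = 7.
So 19726*(-757) ≡ 7 (mod 22057); multiply by 2963: k ≡ -2242991 (mod 3151).
Smallest nonnegative: k = -2242991 mod 3151 = 521.

521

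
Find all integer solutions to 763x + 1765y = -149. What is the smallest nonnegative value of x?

gcd(1765, 763) = 1.
1 divides -149, so solutions exist.
By Bézout, 763*(192) + 1765*(-83) = 1.
Scale by -149/1 = -149: (x₀, y₀) = (-28608, 12367).
General solution: x = -28608 + 1765t, y = 12367 - 763t for integer t.
x ≥ 0: smallest is -28608 mod 1765 = 1397 (at t = 17), with y = -604.

1397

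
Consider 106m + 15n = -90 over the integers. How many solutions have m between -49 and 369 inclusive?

gcd(106, 15) = 1  (106 = 7*15 + 1, 15 = 15*1).
Back-substituting, 106*(1) + 15*(-7) = 1.
Scale by -90: particular solution (-90, 630); reduce m mod 15: (0, -6).
General solution: m = 0 + 15t, n = -6 - 106t for integer t.
-49 ≤ 0 + 15t ≤ 369 gives t ∈ [-3, 24], which is 28 values.

28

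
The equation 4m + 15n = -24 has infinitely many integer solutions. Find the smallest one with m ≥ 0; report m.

gcd(15, 4) = 1.
1 divides -24, so solutions exist.
By Bézout, 4*(4) + 15*(-1) = 1.
Scale by -24/1 = -24: (m₀, n₀) = (-96, 24).
General solution: m = -96 + 15t, n = 24 - 4t for integer t.
m ≥ 0: smallest is -96 mod 15 = 9 (at t = 7), with n = -4.

9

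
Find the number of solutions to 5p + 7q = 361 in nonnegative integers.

gcd(7, 5):
  7 = 1×5 + 2
  5 = 2×2 + 1
  2 = 2×1
so gcd(7, 5) = 1.
Back-substitute for Bézout coefficients:
  1 = 5 - 2×2
  ... = 5×(3) + 7×(-2)
Scale by 361: one solution is (1083, -722). Reduce p mod 7: (5, 48).
General: p = 5 + 7t, q = 48 - 5t.
p ≥ 0 ⇒ t ≥ 0; q ≥ 0 ⇒ t ≤ 9. So t ∈ [0, 9]: 10 solutions.

10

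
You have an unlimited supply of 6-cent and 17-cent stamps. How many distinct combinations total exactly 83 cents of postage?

1

Need nonnegative integers with 6j + 17k = 83.
gcd(6, 17) = 1, and 6·(3) + 17·(-1) = 1.
So (j₀, k₀) = (249, -83); general j = 249 + 17t, k = -83 - 6t.
j ≥ 0 ⇒ t ≥ -14; k ≥ 0 ⇒ t ≤ -14. That's 1 value of t.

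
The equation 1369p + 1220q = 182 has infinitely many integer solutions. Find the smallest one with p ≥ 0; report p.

558

gcd(1369, 1220):
  1369 = 1*1220 + 149
  1220 = 8*149 + 28
  149 = 5*28 + 9
  28 = 3*9 + 1
  9 = 9*1
so gcd(1369, 1220) = 1.
1 divides 182, so solutions exist.
Back-substitute for Bézout coefficients:
  1 = 28 - 3*9
  ... = 1369*(-131) + 1220*(147)
Scale by 182/1 = 182: (p₀, q₀) = (-23842, 26754).
General solution: p = -23842 + 1220t, q = 26754 - 1369t for integer t.
p ≥ 0: smallest is -23842 mod 1220 = 558 (at t = 20), with q = -626.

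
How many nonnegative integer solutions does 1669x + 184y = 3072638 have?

gcd(1669, 184) = 1  (1669 = 9·184 + 13, 184 = 14·13 + 2, 13 = 6·2 + 1, 2 = 2·1).
Back-substituting, 1669·(85) + 184·(-771) = 1.
Scale by 3072638: one solution is (261174230, -2369003898). Reduce x mod 184: (30, 16427).
General: x = 30 + 184t, y = 16427 - 1669t.
x ≥ 0 ⇒ t ≥ 0; y ≥ 0 ⇒ t ≤ 9. So t ∈ [0, 9]: 10 solutions.

10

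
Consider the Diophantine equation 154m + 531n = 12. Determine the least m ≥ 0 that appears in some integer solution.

gcd(531, 154) = 1  (531 = 3·154 + 69, 154 = 2·69 + 16, 69 = 4·16 + 5, 16 = 3·5 + 1, 5 = 5·1).
1 divides 12, so solutions exist.
Back-substituting, 154·(100) + 531·(-29) = 1.
Scale by 12/1 = 12: (m₀, n₀) = (1200, -348).
General solution: m = 1200 + 531t, n = -348 - 154t for integer t.
m ≥ 0: smallest is 1200 mod 531 = 138 (at t = -2), with n = -40.

138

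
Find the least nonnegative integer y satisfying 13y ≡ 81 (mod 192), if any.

21

gcd(192, 13) = 1.
1 divides 81, so solutions exist.
By Bézout, 13×(-59) + 192×(4) = 1.
So 13×(-59) ≡ 1 (mod 192); multiply by 81: y ≡ -4779 (mod 192).
Smallest nonnegative: y = -4779 mod 192 = 21.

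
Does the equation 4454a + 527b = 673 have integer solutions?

no

gcd(4454, 527) = 17  (4454 = 8·527 + 238, 527 = 2·238 + 51, 238 = 4·51 + 34, 51 = 1·34 + 17, 34 = 2·17).
17 does not divide 673 (remainder 10), so no integer solutions.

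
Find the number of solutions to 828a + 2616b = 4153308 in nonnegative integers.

gcd(2616, 828):
  2616 = 3×828 + 132
  828 = 6×132 + 36
  132 = 3×36 + 24
  36 = 1×24 + 12
  24 = 2×12
so gcd(2616, 828) = 12.
Back-substitute for Bézout coefficients:
  12 = 36 - 1×24
  ... = 828×(79) + 2616×(-25)
Scale by 346109: one solution is (27342611, -8652725). Reduce a mod 218: (179, 1531).
General: a = 179 + 218t, b = 1531 - 69t.
a ≥ 0 ⇒ t ≥ 0; b ≥ 0 ⇒ t ≤ 22. So t ∈ [0, 22]: 23 solutions.

23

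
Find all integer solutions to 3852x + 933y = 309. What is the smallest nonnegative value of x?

gcd(3852, 933):
  3852 = 4·933 + 120
  933 = 7·120 + 93
  120 = 1·93 + 27
  93 = 3·27 + 12
  27 = 2·12 + 3
  12 = 4·3
so gcd(3852, 933) = 3.
3 divides 309, so solutions exist.
Back-substitute for Bézout coefficients:
  3 = 27 - 2·12
  ... = 3852·(70) + 933·(-289)
Scale by 309/3 = 103: (x₀, y₀) = (7210, -29767).
General solution: x = 7210 + 311t, y = -29767 - 1284t for integer t.
x ≥ 0: smallest is 7210 mod 311 = 57 (at t = -23), with y = -235.

57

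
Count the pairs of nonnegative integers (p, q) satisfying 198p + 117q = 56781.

gcd(198, 117):
  198 = 1·117 + 81
  117 = 1·81 + 36
  81 = 2·36 + 9
  36 = 4·9
so gcd(198, 117) = 9.
Back-substitute for Bézout coefficients:
  9 = 81 - 2·36
  ... = 198·(3) + 117·(-5)
Scale by 6309: one solution is (18927, -31545). Reduce p mod 13: (12, 465).
General: p = 12 + 13t, q = 465 - 22t.
p ≥ 0 ⇒ t ≥ 0; q ≥ 0 ⇒ t ≤ 21. So t ∈ [0, 21]: 22 solutions.

22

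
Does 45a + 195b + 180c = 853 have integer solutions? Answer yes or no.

gcd(195, 45):
  195 = 4×45 + 15
  45 = 3×15
so gcd(195, 45) = 15.
gcd(15, 180) = 15.
15 does not divide 853 (remainder 13), so no integer solutions.

no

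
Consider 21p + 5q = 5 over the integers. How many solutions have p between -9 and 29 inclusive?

gcd(21, 5) = 1  (21 = 4×5 + 1, 5 = 5×1).
Back-substituting, 21×(1) + 5×(-4) = 1.
Scale by 5: particular solution (5, -20); reduce p mod 5: (0, 1).
General solution: p = 0 + 5t, q = 1 - 21t for integer t.
-9 ≤ 0 + 5t ≤ 29 gives t ∈ [-1, 5], which is 7 values.

7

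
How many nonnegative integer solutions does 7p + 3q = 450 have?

gcd(7, 3) = 1.
By Bézout, 7×(1) + 3×(-2) = 1.
One solution: (0, 150).
General: p = 0 + 3t, q = 150 - 7t.
p ≥ 0 ⇒ t ≥ 0; q ≥ 0 ⇒ t ≤ 21. So t ∈ [0, 21]: 22 solutions.

22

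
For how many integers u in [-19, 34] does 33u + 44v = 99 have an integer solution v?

gcd(44, 33) = 11.
By Bézout, 33×(-1) + 44×(1) = 11.
Particular solution: (3, 0).
General solution: u = 3 + 4t, v = 0 - 3t for integer t.
-19 ≤ 3 + 4t ≤ 34 gives t ∈ [-5, 7], which is 13 values.

13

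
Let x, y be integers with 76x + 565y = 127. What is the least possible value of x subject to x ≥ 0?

247

gcd(565, 76):
  565 = 7*76 + 33
  76 = 2*33 + 10
  33 = 3*10 + 3
  10 = 3*3 + 1
  3 = 3*1
so gcd(565, 76) = 1.
1 divides 127, so solutions exist.
Back-substitute for Bézout coefficients:
  1 = 10 - 3*3
  ... = 76*(171) + 565*(-23)
Scale by 127/1 = 127: (x₀, y₀) = (21717, -2921).
General solution: x = 21717 + 565t, y = -2921 - 76t for integer t.
x ≥ 0: smallest is 21717 mod 565 = 247 (at t = -38), with y = -33.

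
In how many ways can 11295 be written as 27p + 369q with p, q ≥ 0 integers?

gcd(369, 27):
  369 = 13·27 + 18
  27 = 1·18 + 9
  18 = 2·9
so gcd(369, 27) = 9.
Back-substitute for Bézout coefficients:
  9 = 27 - 1·18
  ... = 27·(14) + 369·(-1)
Scale by 1255: one solution is (17570, -1255). Reduce p mod 41: (22, 29).
General: p = 22 + 41t, q = 29 - 3t.
p ≥ 0 ⇒ t ≥ 0; q ≥ 0 ⇒ t ≤ 9. So t ∈ [0, 9]: 10 solutions.

10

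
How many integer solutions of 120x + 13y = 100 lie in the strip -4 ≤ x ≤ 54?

gcd(120, 13):
  120 = 9*13 + 3
  13 = 4*3 + 1
  3 = 3*1
so gcd(120, 13) = 1.
Back-substitute for Bézout coefficients:
  1 = 13 - 4*3
  ... = 120*(-4) + 13*(37)
Scale by 100: particular solution (-400, 3700); reduce x mod 13: (3, -20).
General solution: x = 3 + 13t, y = -20 - 120t for integer t.
-4 ≤ 3 + 13t ≤ 54 gives t ∈ [0, 3], which is 4 values.

4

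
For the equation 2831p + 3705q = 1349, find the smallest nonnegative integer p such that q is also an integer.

gcd(3705, 2831):
  3705 = 1·2831 + 874
  2831 = 3·874 + 209
  874 = 4·209 + 38
  209 = 5·38 + 19
  38 = 2·19
so gcd(3705, 2831) = 19.
19 divides 1349, so solutions exist.
Back-substitute for Bézout coefficients:
  19 = 209 - 5·38
  ... = 2831·(89) + 3705·(-68)
Scale by 1349/19 = 71: (p₀, q₀) = (6319, -4828).
General solution: p = 6319 + 195t, q = -4828 - 149t for integer t.
p ≥ 0: smallest is 6319 mod 195 = 79 (at t = -32), with q = -60.

79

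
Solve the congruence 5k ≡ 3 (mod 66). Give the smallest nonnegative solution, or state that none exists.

27

gcd(66, 5):
  66 = 13*5 + 1
  5 = 5*1
so gcd(66, 5) = 1.
1 divides 3, so solutions exist.
Back-substitute for Bézout coefficients:
  1 = 66 - 13*5
  ... = 5*(-13) + 66*(1)
So 5*(-13) ≡ 1 (mod 66); multiply by 3: k ≡ -39 (mod 66).
Smallest nonnegative: k = -39 mod 66 = 27.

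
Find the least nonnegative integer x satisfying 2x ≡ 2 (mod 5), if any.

gcd(5, 2):
  5 = 2·2 + 1
  2 = 2·1
so gcd(5, 2) = 1.
1 divides 2, so solutions exist.
Back-substitute for Bézout coefficients:
  1 = 5 - 2·2
  ... = 2·(-2) + 5·(1)
So 2·(-2) ≡ 1 (mod 5); multiply by 2: x ≡ -4 (mod 5).
Smallest nonnegative: x = -4 mod 5 = 1.

1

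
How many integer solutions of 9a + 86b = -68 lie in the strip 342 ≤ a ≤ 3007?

gcd(86, 9):
  86 = 9×9 + 5
  9 = 1×5 + 4
  5 = 1×4 + 1
  4 = 4×1
so gcd(86, 9) = 1.
Back-substitute for Bézout coefficients:
  1 = 5 - 1×4
  ... = 9×(-19) + 86×(2)
Scale by -68: particular solution (1292, -136); reduce a mod 86: (2, -1).
General solution: a = 2 + 86t, b = -1 - 9t for integer t.
342 ≤ 2 + 86t ≤ 3007 gives t ∈ [4, 34], which is 31 values.

31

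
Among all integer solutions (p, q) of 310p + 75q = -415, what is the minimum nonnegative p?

gcd(310, 75) = 5  (310 = 4·75 + 10, 75 = 7·10 + 5, 10 = 2·5).
5 divides -415, so solutions exist.
Back-substituting, 310·(-7) + 75·(29) = 5.
Scale by -415/5 = -83: (p₀, q₀) = (581, -2407).
General solution: p = 581 + 15t, q = -2407 - 62t for integer t.
p ≥ 0: smallest is 581 mod 15 = 11 (at t = -38), with q = -51.

11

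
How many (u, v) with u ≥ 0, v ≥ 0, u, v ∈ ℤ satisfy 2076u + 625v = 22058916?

gcd(2076, 625):
  2076 = 3×625 + 201
  625 = 3×201 + 22
  201 = 9×22 + 3
  22 = 7×3 + 1
  3 = 3×1
so gcd(2076, 625) = 1.
Back-substitute for Bézout coefficients:
  1 = 22 - 7×3
  ... = 2076×(-199) + 625×(661)
Scale by 22058916: one solution is (-4389724284, 14580943476). Reduce u mod 625: (91, 34992).
General: u = 91 + 625t, v = 34992 - 2076t.
u ≥ 0 ⇒ t ≥ 0; v ≥ 0 ⇒ t ≤ 16. So t ∈ [0, 16]: 17 solutions.

17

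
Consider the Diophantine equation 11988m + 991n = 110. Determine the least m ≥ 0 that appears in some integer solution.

gcd(11988, 991):
  11988 = 12×991 + 96
  991 = 10×96 + 31
  96 = 3×31 + 3
  31 = 10×3 + 1
  3 = 3×1
so gcd(11988, 991) = 1.
1 divides 110, so solutions exist.
Back-substitute for Bézout coefficients:
  1 = 31 - 10×3
  ... = 11988×(-320) + 991×(3871)
Scale by 110/1 = 110: (m₀, n₀) = (-35200, 425810).
General solution: m = -35200 + 991t, n = 425810 - 11988t for integer t.
m ≥ 0: smallest is -35200 mod 991 = 476 (at t = 36), with n = -5758.

476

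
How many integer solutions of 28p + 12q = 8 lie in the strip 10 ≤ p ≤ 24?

gcd(28, 12) = 4  (28 = 2·12 + 4, 12 = 3·4).
Back-substituting, 28·(1) + 12·(-2) = 4.
Scale by 2: particular solution (2, -4); reduce p mod 3: (2, -4).
General solution: p = 2 + 3t, q = -4 - 7t for integer t.
10 ≤ 2 + 3t ≤ 24 gives t ∈ [3, 7], which is 5 values.

5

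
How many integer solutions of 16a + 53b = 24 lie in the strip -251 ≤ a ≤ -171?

2

gcd(53, 16):
  53 = 3×16 + 5
  16 = 3×5 + 1
  5 = 5×1
so gcd(53, 16) = 1.
Back-substitute for Bézout coefficients:
  1 = 16 - 3×5
  ... = 16×(10) + 53×(-3)
Scale by 24: particular solution (240, -72); reduce a mod 53: (28, -8).
General solution: a = 28 + 53t, b = -8 - 16t for integer t.
-251 ≤ 28 + 53t ≤ -171 gives t ∈ [-5, -4], which is 2 values.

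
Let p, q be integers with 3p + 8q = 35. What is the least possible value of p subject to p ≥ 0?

1

gcd(8, 3):
  8 = 2·3 + 2
  3 = 1·2 + 1
  2 = 2·1
so gcd(8, 3) = 1.
1 divides 35, so solutions exist.
Back-substitute for Bézout coefficients:
  1 = 3 - 1·2
  ... = 3·(3) + 8·(-1)
Scale by 35/1 = 35: (p₀, q₀) = (105, -35).
General solution: p = 105 + 8t, q = -35 - 3t for integer t.
p ≥ 0: smallest is 105 mod 8 = 1 (at t = -13), with q = 4.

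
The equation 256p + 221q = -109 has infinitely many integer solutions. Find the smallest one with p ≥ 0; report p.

gcd(256, 221) = 1  (256 = 1×221 + 35, 221 = 6×35 + 11, 35 = 3×11 + 2, 11 = 5×2 + 1, 2 = 2×1).
1 divides -109, so solutions exist.
Back-substituting, 256×(-101) + 221×(117) = 1.
Scale by -109/1 = -109: (p₀, q₀) = (11009, -12753).
General solution: p = 11009 + 221t, q = -12753 - 256t for integer t.
p ≥ 0: smallest is 11009 mod 221 = 180 (at t = -49), with q = -209.

180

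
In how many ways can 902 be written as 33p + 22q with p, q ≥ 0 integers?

14

gcd(33, 22) = 11.
By Bézout, 33*(1) + 22*(-1) = 11.
One solution: (0, 41).
General: p = 0 + 2t, q = 41 - 3t.
p ≥ 0 ⇒ t ≥ 0; q ≥ 0 ⇒ t ≤ 13. So t ∈ [0, 13]: 14 solutions.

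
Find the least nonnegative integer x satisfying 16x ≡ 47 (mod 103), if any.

gcd(103, 16) = 1.
1 divides 47, so solutions exist.
By Bézout, 16×(-45) + 103×(7) = 1.
So 16×(-45) ≡ 1 (mod 103); multiply by 47: x ≡ -2115 (mod 103).
Smallest nonnegative: x = -2115 mod 103 = 48.

48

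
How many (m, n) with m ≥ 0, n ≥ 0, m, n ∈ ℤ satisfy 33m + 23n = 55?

gcd(33, 23):
  33 = 1·23 + 10
  23 = 2·10 + 3
  10 = 3·3 + 1
  3 = 3·1
so gcd(33, 23) = 1.
Back-substitute for Bézout coefficients:
  1 = 10 - 3·3
  ... = 33·(7) + 23·(-10)
Scale by 55: one solution is (385, -550). Reduce m mod 23: (17, -22).
General: m = 17 + 23t, n = -22 - 33t.
m ≥ 0 ⇒ t ≥ 0; n ≥ 0 ⇒ t ≤ -1. So t ∈ [0, -1]: 0 solutions.

0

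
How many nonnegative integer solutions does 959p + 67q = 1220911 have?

19

gcd(959, 67) = 1.
By Bézout, 959*(16) + 67*(-229) = 1.
One solution: (56, 17421).
General: p = 56 + 67t, q = 17421 - 959t.
p ≥ 0 ⇒ t ≥ 0; q ≥ 0 ⇒ t ≤ 18. So t ∈ [0, 18]: 19 solutions.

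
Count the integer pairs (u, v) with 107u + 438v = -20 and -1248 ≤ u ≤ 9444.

24

gcd(438, 107) = 1  (438 = 4×107 + 10, 107 = 10×10 + 7, 10 = 1×7 + 3, 7 = 2×3 + 1, 3 = 3×1).
Back-substituting, 107×(131) + 438×(-32) = 1.
Scale by -20: particular solution (-2620, 640); reduce u mod 438: (8, -2).
General solution: u = 8 + 438t, v = -2 - 107t for integer t.
-1248 ≤ 8 + 438t ≤ 9444 gives t ∈ [-2, 21], which is 24 values.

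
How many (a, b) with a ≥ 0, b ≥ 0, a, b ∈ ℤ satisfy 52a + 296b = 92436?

24

gcd(296, 52) = 4.
By Bézout, 52·(-17) + 296·(3) = 4.
One solution: (13, 310).
General: a = 13 + 74t, b = 310 - 13t.
a ≥ 0 ⇒ t ≥ 0; b ≥ 0 ⇒ t ≤ 23. So t ∈ [0, 23]: 24 solutions.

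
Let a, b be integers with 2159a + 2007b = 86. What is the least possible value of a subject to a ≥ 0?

1453

gcd(2159, 2007):
  2159 = 1×2007 + 152
  2007 = 13×152 + 31
  152 = 4×31 + 28
  31 = 1×28 + 3
  28 = 9×3 + 1
  3 = 3×1
so gcd(2159, 2007) = 1.
1 divides 86, so solutions exist.
Back-substitute for Bézout coefficients:
  1 = 28 - 9×3
  ... = 2159×(647) + 2007×(-696)
Scale by 86/1 = 86: (a₀, b₀) = (55642, -59856).
General solution: a = 55642 + 2007t, b = -59856 - 2159t for integer t.
a ≥ 0: smallest is 55642 mod 2007 = 1453 (at t = -27), with b = -1563.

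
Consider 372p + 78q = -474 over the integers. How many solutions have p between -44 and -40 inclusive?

gcd(372, 78) = 6  (372 = 4·78 + 60, 78 = 1·60 + 18, 60 = 3·18 + 6, 18 = 3·6).
Back-substituting, 372·(4) + 78·(-19) = 6.
Scale by -79: particular solution (-316, 1501); reduce p mod 13: (9, -49).
General solution: p = 9 + 13t, q = -49 - 62t for integer t.
-44 ≤ 9 + 13t ≤ -40 gives t ∈ [-4, -4], which is 1 value.

1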